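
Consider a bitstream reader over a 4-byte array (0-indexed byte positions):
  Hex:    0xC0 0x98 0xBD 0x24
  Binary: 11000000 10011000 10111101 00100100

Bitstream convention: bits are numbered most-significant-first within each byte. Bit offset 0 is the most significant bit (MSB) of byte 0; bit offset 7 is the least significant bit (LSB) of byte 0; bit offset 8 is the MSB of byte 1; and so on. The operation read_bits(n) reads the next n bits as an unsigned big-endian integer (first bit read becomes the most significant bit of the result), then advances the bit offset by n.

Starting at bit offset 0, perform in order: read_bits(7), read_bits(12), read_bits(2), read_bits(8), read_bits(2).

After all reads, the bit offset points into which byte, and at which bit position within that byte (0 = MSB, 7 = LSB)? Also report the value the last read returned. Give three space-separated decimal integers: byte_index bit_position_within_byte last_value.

Read 1: bits[0:7] width=7 -> value=96 (bin 1100000); offset now 7 = byte 0 bit 7; 25 bits remain
Read 2: bits[7:19] width=12 -> value=1221 (bin 010011000101); offset now 19 = byte 2 bit 3; 13 bits remain
Read 3: bits[19:21] width=2 -> value=3 (bin 11); offset now 21 = byte 2 bit 5; 11 bits remain
Read 4: bits[21:29] width=8 -> value=164 (bin 10100100); offset now 29 = byte 3 bit 5; 3 bits remain
Read 5: bits[29:31] width=2 -> value=2 (bin 10); offset now 31 = byte 3 bit 7; 1 bits remain

Answer: 3 7 2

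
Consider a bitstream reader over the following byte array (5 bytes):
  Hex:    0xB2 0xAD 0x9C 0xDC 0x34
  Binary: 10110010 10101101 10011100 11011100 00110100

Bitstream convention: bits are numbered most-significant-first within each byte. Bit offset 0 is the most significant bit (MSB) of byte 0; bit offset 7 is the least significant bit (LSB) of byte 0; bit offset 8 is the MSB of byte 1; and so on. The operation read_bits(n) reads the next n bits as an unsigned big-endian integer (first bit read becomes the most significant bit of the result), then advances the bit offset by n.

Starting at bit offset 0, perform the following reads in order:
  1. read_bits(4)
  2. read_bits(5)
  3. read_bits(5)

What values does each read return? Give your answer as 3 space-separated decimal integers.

Read 1: bits[0:4] width=4 -> value=11 (bin 1011); offset now 4 = byte 0 bit 4; 36 bits remain
Read 2: bits[4:9] width=5 -> value=5 (bin 00101); offset now 9 = byte 1 bit 1; 31 bits remain
Read 3: bits[9:14] width=5 -> value=11 (bin 01011); offset now 14 = byte 1 bit 6; 26 bits remain

Answer: 11 5 11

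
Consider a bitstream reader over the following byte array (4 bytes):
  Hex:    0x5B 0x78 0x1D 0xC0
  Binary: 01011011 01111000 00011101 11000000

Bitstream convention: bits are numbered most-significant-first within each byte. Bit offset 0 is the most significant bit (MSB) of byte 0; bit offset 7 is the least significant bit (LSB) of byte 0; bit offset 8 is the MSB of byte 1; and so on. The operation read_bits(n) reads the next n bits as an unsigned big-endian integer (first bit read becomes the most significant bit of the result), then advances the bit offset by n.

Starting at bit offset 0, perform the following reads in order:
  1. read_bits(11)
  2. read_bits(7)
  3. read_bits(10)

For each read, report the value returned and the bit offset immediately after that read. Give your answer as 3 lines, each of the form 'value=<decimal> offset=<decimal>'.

Answer: value=731 offset=11
value=96 offset=18
value=476 offset=28

Derivation:
Read 1: bits[0:11] width=11 -> value=731 (bin 01011011011); offset now 11 = byte 1 bit 3; 21 bits remain
Read 2: bits[11:18] width=7 -> value=96 (bin 1100000); offset now 18 = byte 2 bit 2; 14 bits remain
Read 3: bits[18:28] width=10 -> value=476 (bin 0111011100); offset now 28 = byte 3 bit 4; 4 bits remain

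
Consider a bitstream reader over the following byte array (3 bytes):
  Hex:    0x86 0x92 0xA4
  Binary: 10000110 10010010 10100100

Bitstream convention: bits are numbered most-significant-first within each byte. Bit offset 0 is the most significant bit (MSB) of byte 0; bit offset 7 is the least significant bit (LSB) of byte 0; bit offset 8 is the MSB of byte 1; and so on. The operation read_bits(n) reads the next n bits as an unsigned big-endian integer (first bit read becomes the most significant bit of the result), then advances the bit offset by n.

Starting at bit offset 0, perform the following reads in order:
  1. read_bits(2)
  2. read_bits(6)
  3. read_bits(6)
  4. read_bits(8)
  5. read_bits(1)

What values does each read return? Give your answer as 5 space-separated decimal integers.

Answer: 2 6 36 169 0

Derivation:
Read 1: bits[0:2] width=2 -> value=2 (bin 10); offset now 2 = byte 0 bit 2; 22 bits remain
Read 2: bits[2:8] width=6 -> value=6 (bin 000110); offset now 8 = byte 1 bit 0; 16 bits remain
Read 3: bits[8:14] width=6 -> value=36 (bin 100100); offset now 14 = byte 1 bit 6; 10 bits remain
Read 4: bits[14:22] width=8 -> value=169 (bin 10101001); offset now 22 = byte 2 bit 6; 2 bits remain
Read 5: bits[22:23] width=1 -> value=0 (bin 0); offset now 23 = byte 2 bit 7; 1 bits remain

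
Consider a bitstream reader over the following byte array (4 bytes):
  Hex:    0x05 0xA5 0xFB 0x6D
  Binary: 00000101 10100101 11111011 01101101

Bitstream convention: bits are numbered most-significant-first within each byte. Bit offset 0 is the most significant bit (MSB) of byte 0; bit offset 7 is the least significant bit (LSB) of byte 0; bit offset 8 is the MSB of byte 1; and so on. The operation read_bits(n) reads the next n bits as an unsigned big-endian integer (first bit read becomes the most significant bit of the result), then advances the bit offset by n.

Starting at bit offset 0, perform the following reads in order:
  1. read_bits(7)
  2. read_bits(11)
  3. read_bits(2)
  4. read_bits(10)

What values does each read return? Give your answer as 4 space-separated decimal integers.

Read 1: bits[0:7] width=7 -> value=2 (bin 0000010); offset now 7 = byte 0 bit 7; 25 bits remain
Read 2: bits[7:18] width=11 -> value=1687 (bin 11010010111); offset now 18 = byte 2 bit 2; 14 bits remain
Read 3: bits[18:20] width=2 -> value=3 (bin 11); offset now 20 = byte 2 bit 4; 12 bits remain
Read 4: bits[20:30] width=10 -> value=731 (bin 1011011011); offset now 30 = byte 3 bit 6; 2 bits remain

Answer: 2 1687 3 731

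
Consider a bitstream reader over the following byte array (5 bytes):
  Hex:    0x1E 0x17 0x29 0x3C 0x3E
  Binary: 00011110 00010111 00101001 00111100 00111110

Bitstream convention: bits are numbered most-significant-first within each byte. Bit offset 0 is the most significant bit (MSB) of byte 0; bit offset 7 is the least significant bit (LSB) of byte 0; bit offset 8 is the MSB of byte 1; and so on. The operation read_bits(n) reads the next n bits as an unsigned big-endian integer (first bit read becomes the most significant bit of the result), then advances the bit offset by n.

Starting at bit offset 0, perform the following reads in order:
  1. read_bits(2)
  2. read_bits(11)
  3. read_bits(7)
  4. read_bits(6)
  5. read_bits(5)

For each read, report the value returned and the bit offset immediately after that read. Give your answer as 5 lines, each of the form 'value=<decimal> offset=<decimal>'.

Read 1: bits[0:2] width=2 -> value=0 (bin 00); offset now 2 = byte 0 bit 2; 38 bits remain
Read 2: bits[2:13] width=11 -> value=962 (bin 01111000010); offset now 13 = byte 1 bit 5; 27 bits remain
Read 3: bits[13:20] width=7 -> value=114 (bin 1110010); offset now 20 = byte 2 bit 4; 20 bits remain
Read 4: bits[20:26] width=6 -> value=36 (bin 100100); offset now 26 = byte 3 bit 2; 14 bits remain
Read 5: bits[26:31] width=5 -> value=30 (bin 11110); offset now 31 = byte 3 bit 7; 9 bits remain

Answer: value=0 offset=2
value=962 offset=13
value=114 offset=20
value=36 offset=26
value=30 offset=31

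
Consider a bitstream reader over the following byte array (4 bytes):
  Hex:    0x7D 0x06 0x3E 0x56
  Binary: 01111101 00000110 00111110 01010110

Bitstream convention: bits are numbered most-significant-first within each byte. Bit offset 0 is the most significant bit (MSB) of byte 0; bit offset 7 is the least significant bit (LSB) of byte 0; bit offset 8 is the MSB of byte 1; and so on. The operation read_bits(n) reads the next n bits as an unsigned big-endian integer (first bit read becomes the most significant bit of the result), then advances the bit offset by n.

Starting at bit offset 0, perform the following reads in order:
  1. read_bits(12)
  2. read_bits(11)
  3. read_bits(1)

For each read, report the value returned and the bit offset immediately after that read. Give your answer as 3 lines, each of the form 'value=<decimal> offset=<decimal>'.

Answer: value=2000 offset=12
value=799 offset=23
value=0 offset=24

Derivation:
Read 1: bits[0:12] width=12 -> value=2000 (bin 011111010000); offset now 12 = byte 1 bit 4; 20 bits remain
Read 2: bits[12:23] width=11 -> value=799 (bin 01100011111); offset now 23 = byte 2 bit 7; 9 bits remain
Read 3: bits[23:24] width=1 -> value=0 (bin 0); offset now 24 = byte 3 bit 0; 8 bits remain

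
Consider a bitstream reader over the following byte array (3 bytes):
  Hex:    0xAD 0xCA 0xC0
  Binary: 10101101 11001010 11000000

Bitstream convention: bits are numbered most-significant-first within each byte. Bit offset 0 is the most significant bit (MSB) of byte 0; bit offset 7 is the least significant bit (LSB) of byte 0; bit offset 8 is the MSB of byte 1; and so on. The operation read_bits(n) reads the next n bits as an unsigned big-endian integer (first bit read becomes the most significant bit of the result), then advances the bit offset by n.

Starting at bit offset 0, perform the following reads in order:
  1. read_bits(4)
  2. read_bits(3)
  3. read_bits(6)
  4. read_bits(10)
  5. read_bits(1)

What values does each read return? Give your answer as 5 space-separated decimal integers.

Answer: 10 6 57 352 0

Derivation:
Read 1: bits[0:4] width=4 -> value=10 (bin 1010); offset now 4 = byte 0 bit 4; 20 bits remain
Read 2: bits[4:7] width=3 -> value=6 (bin 110); offset now 7 = byte 0 bit 7; 17 bits remain
Read 3: bits[7:13] width=6 -> value=57 (bin 111001); offset now 13 = byte 1 bit 5; 11 bits remain
Read 4: bits[13:23] width=10 -> value=352 (bin 0101100000); offset now 23 = byte 2 bit 7; 1 bits remain
Read 5: bits[23:24] width=1 -> value=0 (bin 0); offset now 24 = byte 3 bit 0; 0 bits remain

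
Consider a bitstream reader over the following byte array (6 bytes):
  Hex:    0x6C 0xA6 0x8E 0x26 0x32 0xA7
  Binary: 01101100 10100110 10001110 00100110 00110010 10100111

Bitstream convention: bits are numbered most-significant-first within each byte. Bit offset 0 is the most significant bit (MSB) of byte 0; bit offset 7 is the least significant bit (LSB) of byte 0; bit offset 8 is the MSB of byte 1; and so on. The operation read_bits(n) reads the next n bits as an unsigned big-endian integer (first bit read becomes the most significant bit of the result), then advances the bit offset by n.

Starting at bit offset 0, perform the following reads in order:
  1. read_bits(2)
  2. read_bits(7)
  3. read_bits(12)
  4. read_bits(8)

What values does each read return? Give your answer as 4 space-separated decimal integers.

Read 1: bits[0:2] width=2 -> value=1 (bin 01); offset now 2 = byte 0 bit 2; 46 bits remain
Read 2: bits[2:9] width=7 -> value=89 (bin 1011001); offset now 9 = byte 1 bit 1; 39 bits remain
Read 3: bits[9:21] width=12 -> value=1233 (bin 010011010001); offset now 21 = byte 2 bit 5; 27 bits remain
Read 4: bits[21:29] width=8 -> value=196 (bin 11000100); offset now 29 = byte 3 bit 5; 19 bits remain

Answer: 1 89 1233 196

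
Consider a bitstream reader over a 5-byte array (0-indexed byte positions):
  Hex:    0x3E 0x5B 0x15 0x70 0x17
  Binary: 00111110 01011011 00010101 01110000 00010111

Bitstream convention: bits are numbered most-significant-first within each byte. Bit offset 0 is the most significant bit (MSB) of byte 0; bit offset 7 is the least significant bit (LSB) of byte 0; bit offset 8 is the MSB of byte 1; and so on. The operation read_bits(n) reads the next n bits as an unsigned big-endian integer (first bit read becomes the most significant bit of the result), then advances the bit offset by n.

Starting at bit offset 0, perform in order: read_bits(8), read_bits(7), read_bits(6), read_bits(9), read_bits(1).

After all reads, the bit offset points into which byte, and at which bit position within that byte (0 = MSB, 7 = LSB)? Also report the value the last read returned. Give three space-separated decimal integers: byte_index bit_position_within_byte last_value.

Read 1: bits[0:8] width=8 -> value=62 (bin 00111110); offset now 8 = byte 1 bit 0; 32 bits remain
Read 2: bits[8:15] width=7 -> value=45 (bin 0101101); offset now 15 = byte 1 bit 7; 25 bits remain
Read 3: bits[15:21] width=6 -> value=34 (bin 100010); offset now 21 = byte 2 bit 5; 19 bits remain
Read 4: bits[21:30] width=9 -> value=348 (bin 101011100); offset now 30 = byte 3 bit 6; 10 bits remain
Read 5: bits[30:31] width=1 -> value=0 (bin 0); offset now 31 = byte 3 bit 7; 9 bits remain

Answer: 3 7 0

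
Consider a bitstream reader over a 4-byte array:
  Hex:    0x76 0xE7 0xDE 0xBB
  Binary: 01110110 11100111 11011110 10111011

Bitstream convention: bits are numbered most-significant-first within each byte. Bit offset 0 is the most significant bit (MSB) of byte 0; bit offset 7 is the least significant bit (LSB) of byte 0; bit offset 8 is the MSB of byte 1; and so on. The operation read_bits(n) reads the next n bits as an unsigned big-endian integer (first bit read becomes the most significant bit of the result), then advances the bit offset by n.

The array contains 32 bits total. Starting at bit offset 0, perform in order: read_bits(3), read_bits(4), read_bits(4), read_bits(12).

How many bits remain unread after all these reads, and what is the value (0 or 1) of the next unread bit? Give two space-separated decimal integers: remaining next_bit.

Answer: 9 0

Derivation:
Read 1: bits[0:3] width=3 -> value=3 (bin 011); offset now 3 = byte 0 bit 3; 29 bits remain
Read 2: bits[3:7] width=4 -> value=11 (bin 1011); offset now 7 = byte 0 bit 7; 25 bits remain
Read 3: bits[7:11] width=4 -> value=7 (bin 0111); offset now 11 = byte 1 bit 3; 21 bits remain
Read 4: bits[11:23] width=12 -> value=1007 (bin 001111101111); offset now 23 = byte 2 bit 7; 9 bits remain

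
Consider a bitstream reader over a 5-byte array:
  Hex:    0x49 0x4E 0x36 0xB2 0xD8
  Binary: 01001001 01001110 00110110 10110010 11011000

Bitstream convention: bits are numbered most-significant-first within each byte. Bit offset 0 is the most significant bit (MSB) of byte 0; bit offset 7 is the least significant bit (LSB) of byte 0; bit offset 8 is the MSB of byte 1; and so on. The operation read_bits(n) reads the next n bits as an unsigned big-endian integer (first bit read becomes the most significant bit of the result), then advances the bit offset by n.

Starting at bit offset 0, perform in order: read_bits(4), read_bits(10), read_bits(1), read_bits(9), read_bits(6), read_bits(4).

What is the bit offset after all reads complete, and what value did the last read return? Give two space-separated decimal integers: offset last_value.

Answer: 34 11

Derivation:
Read 1: bits[0:4] width=4 -> value=4 (bin 0100); offset now 4 = byte 0 bit 4; 36 bits remain
Read 2: bits[4:14] width=10 -> value=595 (bin 1001010011); offset now 14 = byte 1 bit 6; 26 bits remain
Read 3: bits[14:15] width=1 -> value=1 (bin 1); offset now 15 = byte 1 bit 7; 25 bits remain
Read 4: bits[15:24] width=9 -> value=54 (bin 000110110); offset now 24 = byte 3 bit 0; 16 bits remain
Read 5: bits[24:30] width=6 -> value=44 (bin 101100); offset now 30 = byte 3 bit 6; 10 bits remain
Read 6: bits[30:34] width=4 -> value=11 (bin 1011); offset now 34 = byte 4 bit 2; 6 bits remain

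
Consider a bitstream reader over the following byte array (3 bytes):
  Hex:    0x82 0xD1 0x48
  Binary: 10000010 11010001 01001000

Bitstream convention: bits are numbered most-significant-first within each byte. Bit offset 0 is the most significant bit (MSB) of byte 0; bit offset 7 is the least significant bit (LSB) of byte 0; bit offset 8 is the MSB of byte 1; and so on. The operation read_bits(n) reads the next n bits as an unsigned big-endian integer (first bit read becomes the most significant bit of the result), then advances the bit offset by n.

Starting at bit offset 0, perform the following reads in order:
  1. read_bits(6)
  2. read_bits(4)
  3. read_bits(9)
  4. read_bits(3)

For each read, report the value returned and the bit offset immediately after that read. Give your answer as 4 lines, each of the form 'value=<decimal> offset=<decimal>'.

Answer: value=32 offset=6
value=11 offset=10
value=138 offset=19
value=2 offset=22

Derivation:
Read 1: bits[0:6] width=6 -> value=32 (bin 100000); offset now 6 = byte 0 bit 6; 18 bits remain
Read 2: bits[6:10] width=4 -> value=11 (bin 1011); offset now 10 = byte 1 bit 2; 14 bits remain
Read 3: bits[10:19] width=9 -> value=138 (bin 010001010); offset now 19 = byte 2 bit 3; 5 bits remain
Read 4: bits[19:22] width=3 -> value=2 (bin 010); offset now 22 = byte 2 bit 6; 2 bits remain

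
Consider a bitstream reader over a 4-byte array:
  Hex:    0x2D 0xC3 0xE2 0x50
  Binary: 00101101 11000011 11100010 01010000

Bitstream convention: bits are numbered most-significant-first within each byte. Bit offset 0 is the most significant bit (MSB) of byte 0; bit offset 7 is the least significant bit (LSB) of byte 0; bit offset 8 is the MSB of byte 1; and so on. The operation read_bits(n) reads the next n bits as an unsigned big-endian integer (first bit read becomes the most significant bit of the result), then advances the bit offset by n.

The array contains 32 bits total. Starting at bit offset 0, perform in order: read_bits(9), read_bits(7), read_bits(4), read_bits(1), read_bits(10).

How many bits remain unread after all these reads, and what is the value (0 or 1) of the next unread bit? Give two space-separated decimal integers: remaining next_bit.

Answer: 1 0

Derivation:
Read 1: bits[0:9] width=9 -> value=91 (bin 001011011); offset now 9 = byte 1 bit 1; 23 bits remain
Read 2: bits[9:16] width=7 -> value=67 (bin 1000011); offset now 16 = byte 2 bit 0; 16 bits remain
Read 3: bits[16:20] width=4 -> value=14 (bin 1110); offset now 20 = byte 2 bit 4; 12 bits remain
Read 4: bits[20:21] width=1 -> value=0 (bin 0); offset now 21 = byte 2 bit 5; 11 bits remain
Read 5: bits[21:31] width=10 -> value=296 (bin 0100101000); offset now 31 = byte 3 bit 7; 1 bits remain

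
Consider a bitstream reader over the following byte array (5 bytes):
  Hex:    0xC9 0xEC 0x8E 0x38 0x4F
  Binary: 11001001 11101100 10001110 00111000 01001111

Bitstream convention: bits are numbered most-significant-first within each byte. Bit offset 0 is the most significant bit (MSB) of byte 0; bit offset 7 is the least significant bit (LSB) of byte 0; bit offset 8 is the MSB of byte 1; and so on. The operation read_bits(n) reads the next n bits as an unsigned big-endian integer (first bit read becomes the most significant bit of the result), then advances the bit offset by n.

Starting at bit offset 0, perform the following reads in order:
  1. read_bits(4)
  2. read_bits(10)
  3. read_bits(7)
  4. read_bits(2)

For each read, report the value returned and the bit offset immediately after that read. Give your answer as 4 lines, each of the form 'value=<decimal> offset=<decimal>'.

Answer: value=12 offset=4
value=635 offset=14
value=17 offset=21
value=3 offset=23

Derivation:
Read 1: bits[0:4] width=4 -> value=12 (bin 1100); offset now 4 = byte 0 bit 4; 36 bits remain
Read 2: bits[4:14] width=10 -> value=635 (bin 1001111011); offset now 14 = byte 1 bit 6; 26 bits remain
Read 3: bits[14:21] width=7 -> value=17 (bin 0010001); offset now 21 = byte 2 bit 5; 19 bits remain
Read 4: bits[21:23] width=2 -> value=3 (bin 11); offset now 23 = byte 2 bit 7; 17 bits remain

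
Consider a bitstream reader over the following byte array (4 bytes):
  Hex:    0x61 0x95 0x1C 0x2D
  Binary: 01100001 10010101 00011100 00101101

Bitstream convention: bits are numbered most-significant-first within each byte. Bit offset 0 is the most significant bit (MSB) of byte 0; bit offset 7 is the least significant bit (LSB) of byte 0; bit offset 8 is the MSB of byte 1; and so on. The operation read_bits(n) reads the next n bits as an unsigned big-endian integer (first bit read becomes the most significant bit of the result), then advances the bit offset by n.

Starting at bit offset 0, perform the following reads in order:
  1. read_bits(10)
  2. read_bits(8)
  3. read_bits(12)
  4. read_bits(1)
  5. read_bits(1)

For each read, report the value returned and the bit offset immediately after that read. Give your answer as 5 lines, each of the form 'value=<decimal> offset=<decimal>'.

Answer: value=390 offset=10
value=84 offset=18
value=1803 offset=30
value=0 offset=31
value=1 offset=32

Derivation:
Read 1: bits[0:10] width=10 -> value=390 (bin 0110000110); offset now 10 = byte 1 bit 2; 22 bits remain
Read 2: bits[10:18] width=8 -> value=84 (bin 01010100); offset now 18 = byte 2 bit 2; 14 bits remain
Read 3: bits[18:30] width=12 -> value=1803 (bin 011100001011); offset now 30 = byte 3 bit 6; 2 bits remain
Read 4: bits[30:31] width=1 -> value=0 (bin 0); offset now 31 = byte 3 bit 7; 1 bits remain
Read 5: bits[31:32] width=1 -> value=1 (bin 1); offset now 32 = byte 4 bit 0; 0 bits remain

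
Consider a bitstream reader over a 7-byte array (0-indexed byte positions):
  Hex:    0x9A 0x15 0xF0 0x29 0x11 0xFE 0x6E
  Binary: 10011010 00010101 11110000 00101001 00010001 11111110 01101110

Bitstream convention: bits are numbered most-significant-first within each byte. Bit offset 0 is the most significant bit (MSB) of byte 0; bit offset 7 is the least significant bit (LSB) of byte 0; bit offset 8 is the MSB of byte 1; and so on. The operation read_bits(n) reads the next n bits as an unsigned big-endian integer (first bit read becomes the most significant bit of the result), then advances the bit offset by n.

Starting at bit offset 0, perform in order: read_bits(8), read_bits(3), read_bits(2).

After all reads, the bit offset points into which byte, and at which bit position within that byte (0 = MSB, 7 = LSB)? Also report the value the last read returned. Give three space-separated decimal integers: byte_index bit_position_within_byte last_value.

Answer: 1 5 2

Derivation:
Read 1: bits[0:8] width=8 -> value=154 (bin 10011010); offset now 8 = byte 1 bit 0; 48 bits remain
Read 2: bits[8:11] width=3 -> value=0 (bin 000); offset now 11 = byte 1 bit 3; 45 bits remain
Read 3: bits[11:13] width=2 -> value=2 (bin 10); offset now 13 = byte 1 bit 5; 43 bits remain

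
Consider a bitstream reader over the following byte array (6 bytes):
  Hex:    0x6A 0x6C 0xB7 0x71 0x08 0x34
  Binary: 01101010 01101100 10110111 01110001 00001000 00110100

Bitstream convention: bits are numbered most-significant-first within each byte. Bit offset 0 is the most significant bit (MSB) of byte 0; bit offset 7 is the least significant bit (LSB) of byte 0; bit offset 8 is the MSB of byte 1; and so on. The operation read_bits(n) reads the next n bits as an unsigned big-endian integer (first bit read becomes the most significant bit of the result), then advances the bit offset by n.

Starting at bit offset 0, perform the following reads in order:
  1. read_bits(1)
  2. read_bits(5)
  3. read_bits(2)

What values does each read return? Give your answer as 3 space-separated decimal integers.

Read 1: bits[0:1] width=1 -> value=0 (bin 0); offset now 1 = byte 0 bit 1; 47 bits remain
Read 2: bits[1:6] width=5 -> value=26 (bin 11010); offset now 6 = byte 0 bit 6; 42 bits remain
Read 3: bits[6:8] width=2 -> value=2 (bin 10); offset now 8 = byte 1 bit 0; 40 bits remain

Answer: 0 26 2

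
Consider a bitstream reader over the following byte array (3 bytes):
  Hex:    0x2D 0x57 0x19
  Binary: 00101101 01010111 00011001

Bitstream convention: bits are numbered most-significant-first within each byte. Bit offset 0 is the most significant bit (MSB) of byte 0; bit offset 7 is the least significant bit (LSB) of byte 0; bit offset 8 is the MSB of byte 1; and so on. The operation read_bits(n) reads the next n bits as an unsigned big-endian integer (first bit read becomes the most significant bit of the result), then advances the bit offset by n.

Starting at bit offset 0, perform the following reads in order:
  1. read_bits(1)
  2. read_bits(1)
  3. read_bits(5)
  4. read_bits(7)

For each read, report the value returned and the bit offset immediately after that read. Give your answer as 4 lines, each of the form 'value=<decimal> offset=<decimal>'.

Answer: value=0 offset=1
value=0 offset=2
value=22 offset=7
value=85 offset=14

Derivation:
Read 1: bits[0:1] width=1 -> value=0 (bin 0); offset now 1 = byte 0 bit 1; 23 bits remain
Read 2: bits[1:2] width=1 -> value=0 (bin 0); offset now 2 = byte 0 bit 2; 22 bits remain
Read 3: bits[2:7] width=5 -> value=22 (bin 10110); offset now 7 = byte 0 bit 7; 17 bits remain
Read 4: bits[7:14] width=7 -> value=85 (bin 1010101); offset now 14 = byte 1 bit 6; 10 bits remain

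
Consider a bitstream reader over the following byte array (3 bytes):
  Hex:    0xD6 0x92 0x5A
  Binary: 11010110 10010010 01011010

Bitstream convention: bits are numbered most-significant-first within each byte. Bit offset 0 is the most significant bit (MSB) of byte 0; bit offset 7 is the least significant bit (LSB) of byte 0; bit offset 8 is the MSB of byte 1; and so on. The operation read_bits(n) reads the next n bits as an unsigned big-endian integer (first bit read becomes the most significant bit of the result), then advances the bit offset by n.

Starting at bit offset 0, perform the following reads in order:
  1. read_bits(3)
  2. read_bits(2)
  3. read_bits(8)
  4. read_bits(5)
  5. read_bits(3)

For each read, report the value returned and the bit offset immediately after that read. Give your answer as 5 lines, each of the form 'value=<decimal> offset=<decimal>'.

Answer: value=6 offset=3
value=2 offset=5
value=210 offset=13
value=9 offset=18
value=3 offset=21

Derivation:
Read 1: bits[0:3] width=3 -> value=6 (bin 110); offset now 3 = byte 0 bit 3; 21 bits remain
Read 2: bits[3:5] width=2 -> value=2 (bin 10); offset now 5 = byte 0 bit 5; 19 bits remain
Read 3: bits[5:13] width=8 -> value=210 (bin 11010010); offset now 13 = byte 1 bit 5; 11 bits remain
Read 4: bits[13:18] width=5 -> value=9 (bin 01001); offset now 18 = byte 2 bit 2; 6 bits remain
Read 5: bits[18:21] width=3 -> value=3 (bin 011); offset now 21 = byte 2 bit 5; 3 bits remain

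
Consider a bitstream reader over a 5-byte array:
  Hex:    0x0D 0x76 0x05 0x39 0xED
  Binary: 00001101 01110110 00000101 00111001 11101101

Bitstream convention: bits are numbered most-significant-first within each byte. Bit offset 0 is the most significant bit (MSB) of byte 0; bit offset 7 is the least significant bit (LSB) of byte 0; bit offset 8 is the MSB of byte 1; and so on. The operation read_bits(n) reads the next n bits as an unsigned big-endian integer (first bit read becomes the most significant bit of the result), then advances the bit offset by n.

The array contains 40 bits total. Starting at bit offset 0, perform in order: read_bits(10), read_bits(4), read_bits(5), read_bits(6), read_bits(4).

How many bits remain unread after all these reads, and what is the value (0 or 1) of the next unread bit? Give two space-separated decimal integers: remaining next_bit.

Read 1: bits[0:10] width=10 -> value=53 (bin 0000110101); offset now 10 = byte 1 bit 2; 30 bits remain
Read 2: bits[10:14] width=4 -> value=13 (bin 1101); offset now 14 = byte 1 bit 6; 26 bits remain
Read 3: bits[14:19] width=5 -> value=16 (bin 10000); offset now 19 = byte 2 bit 3; 21 bits remain
Read 4: bits[19:25] width=6 -> value=10 (bin 001010); offset now 25 = byte 3 bit 1; 15 bits remain
Read 5: bits[25:29] width=4 -> value=7 (bin 0111); offset now 29 = byte 3 bit 5; 11 bits remain

Answer: 11 0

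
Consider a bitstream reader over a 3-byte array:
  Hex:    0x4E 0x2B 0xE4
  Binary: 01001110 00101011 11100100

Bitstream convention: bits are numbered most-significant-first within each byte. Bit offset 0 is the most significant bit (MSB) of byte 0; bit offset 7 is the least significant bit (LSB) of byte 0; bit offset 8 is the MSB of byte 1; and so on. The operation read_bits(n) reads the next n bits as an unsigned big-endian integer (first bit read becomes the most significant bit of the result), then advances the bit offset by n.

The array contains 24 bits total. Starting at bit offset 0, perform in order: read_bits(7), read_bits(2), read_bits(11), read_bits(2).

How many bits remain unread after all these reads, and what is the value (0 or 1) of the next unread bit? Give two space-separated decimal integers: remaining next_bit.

Read 1: bits[0:7] width=7 -> value=39 (bin 0100111); offset now 7 = byte 0 bit 7; 17 bits remain
Read 2: bits[7:9] width=2 -> value=0 (bin 00); offset now 9 = byte 1 bit 1; 15 bits remain
Read 3: bits[9:20] width=11 -> value=702 (bin 01010111110); offset now 20 = byte 2 bit 4; 4 bits remain
Read 4: bits[20:22] width=2 -> value=1 (bin 01); offset now 22 = byte 2 bit 6; 2 bits remain

Answer: 2 0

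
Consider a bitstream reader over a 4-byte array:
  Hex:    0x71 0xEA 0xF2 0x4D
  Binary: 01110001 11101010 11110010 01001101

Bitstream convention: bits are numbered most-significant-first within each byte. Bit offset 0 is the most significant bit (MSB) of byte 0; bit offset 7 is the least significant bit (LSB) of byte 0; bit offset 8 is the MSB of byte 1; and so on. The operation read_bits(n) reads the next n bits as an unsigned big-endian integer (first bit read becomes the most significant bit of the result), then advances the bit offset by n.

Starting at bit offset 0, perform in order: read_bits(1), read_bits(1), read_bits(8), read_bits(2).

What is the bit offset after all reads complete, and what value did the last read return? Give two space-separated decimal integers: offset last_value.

Answer: 12 2

Derivation:
Read 1: bits[0:1] width=1 -> value=0 (bin 0); offset now 1 = byte 0 bit 1; 31 bits remain
Read 2: bits[1:2] width=1 -> value=1 (bin 1); offset now 2 = byte 0 bit 2; 30 bits remain
Read 3: bits[2:10] width=8 -> value=199 (bin 11000111); offset now 10 = byte 1 bit 2; 22 bits remain
Read 4: bits[10:12] width=2 -> value=2 (bin 10); offset now 12 = byte 1 bit 4; 20 bits remain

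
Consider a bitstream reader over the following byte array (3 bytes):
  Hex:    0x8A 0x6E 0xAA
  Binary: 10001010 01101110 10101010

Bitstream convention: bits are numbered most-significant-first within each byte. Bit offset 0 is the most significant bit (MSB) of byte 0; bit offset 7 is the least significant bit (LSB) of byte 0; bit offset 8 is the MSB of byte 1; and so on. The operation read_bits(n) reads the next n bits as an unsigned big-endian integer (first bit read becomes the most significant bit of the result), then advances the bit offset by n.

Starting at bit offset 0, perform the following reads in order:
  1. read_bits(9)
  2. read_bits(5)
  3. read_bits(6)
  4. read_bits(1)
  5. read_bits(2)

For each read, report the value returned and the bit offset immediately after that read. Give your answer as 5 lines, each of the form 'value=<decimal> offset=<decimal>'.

Answer: value=276 offset=9
value=27 offset=14
value=42 offset=20
value=1 offset=21
value=1 offset=23

Derivation:
Read 1: bits[0:9] width=9 -> value=276 (bin 100010100); offset now 9 = byte 1 bit 1; 15 bits remain
Read 2: bits[9:14] width=5 -> value=27 (bin 11011); offset now 14 = byte 1 bit 6; 10 bits remain
Read 3: bits[14:20] width=6 -> value=42 (bin 101010); offset now 20 = byte 2 bit 4; 4 bits remain
Read 4: bits[20:21] width=1 -> value=1 (bin 1); offset now 21 = byte 2 bit 5; 3 bits remain
Read 5: bits[21:23] width=2 -> value=1 (bin 01); offset now 23 = byte 2 bit 7; 1 bits remain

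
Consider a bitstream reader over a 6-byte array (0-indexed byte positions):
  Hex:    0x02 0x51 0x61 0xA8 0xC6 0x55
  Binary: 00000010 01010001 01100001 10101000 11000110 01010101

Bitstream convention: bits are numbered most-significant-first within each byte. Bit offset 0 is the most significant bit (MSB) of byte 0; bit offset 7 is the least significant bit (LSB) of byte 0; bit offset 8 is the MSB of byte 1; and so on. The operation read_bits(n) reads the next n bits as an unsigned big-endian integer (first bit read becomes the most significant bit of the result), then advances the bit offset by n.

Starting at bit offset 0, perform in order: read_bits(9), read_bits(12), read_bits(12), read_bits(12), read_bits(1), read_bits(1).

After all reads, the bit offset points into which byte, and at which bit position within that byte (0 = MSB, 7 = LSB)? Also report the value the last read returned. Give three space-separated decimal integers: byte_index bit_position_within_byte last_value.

Read 1: bits[0:9] width=9 -> value=4 (bin 000000100); offset now 9 = byte 1 bit 1; 39 bits remain
Read 2: bits[9:21] width=12 -> value=2604 (bin 101000101100); offset now 21 = byte 2 bit 5; 27 bits remain
Read 3: bits[21:33] width=12 -> value=849 (bin 001101010001); offset now 33 = byte 4 bit 1; 15 bits remain
Read 4: bits[33:45] width=12 -> value=2250 (bin 100011001010); offset now 45 = byte 5 bit 5; 3 bits remain
Read 5: bits[45:46] width=1 -> value=1 (bin 1); offset now 46 = byte 5 bit 6; 2 bits remain
Read 6: bits[46:47] width=1 -> value=0 (bin 0); offset now 47 = byte 5 bit 7; 1 bits remain

Answer: 5 7 0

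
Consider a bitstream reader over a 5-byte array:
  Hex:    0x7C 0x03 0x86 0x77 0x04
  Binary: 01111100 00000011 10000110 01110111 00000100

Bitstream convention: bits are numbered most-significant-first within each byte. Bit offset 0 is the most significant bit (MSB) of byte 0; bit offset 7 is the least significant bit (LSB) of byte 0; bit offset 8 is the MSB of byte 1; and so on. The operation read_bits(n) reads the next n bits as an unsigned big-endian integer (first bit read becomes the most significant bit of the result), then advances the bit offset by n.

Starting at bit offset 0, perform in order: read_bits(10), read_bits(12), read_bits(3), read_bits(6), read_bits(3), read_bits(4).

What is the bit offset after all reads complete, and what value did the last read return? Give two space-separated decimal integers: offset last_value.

Answer: 38 1

Derivation:
Read 1: bits[0:10] width=10 -> value=496 (bin 0111110000); offset now 10 = byte 1 bit 2; 30 bits remain
Read 2: bits[10:22] width=12 -> value=225 (bin 000011100001); offset now 22 = byte 2 bit 6; 18 bits remain
Read 3: bits[22:25] width=3 -> value=4 (bin 100); offset now 25 = byte 3 bit 1; 15 bits remain
Read 4: bits[25:31] width=6 -> value=59 (bin 111011); offset now 31 = byte 3 bit 7; 9 bits remain
Read 5: bits[31:34] width=3 -> value=4 (bin 100); offset now 34 = byte 4 bit 2; 6 bits remain
Read 6: bits[34:38] width=4 -> value=1 (bin 0001); offset now 38 = byte 4 bit 6; 2 bits remain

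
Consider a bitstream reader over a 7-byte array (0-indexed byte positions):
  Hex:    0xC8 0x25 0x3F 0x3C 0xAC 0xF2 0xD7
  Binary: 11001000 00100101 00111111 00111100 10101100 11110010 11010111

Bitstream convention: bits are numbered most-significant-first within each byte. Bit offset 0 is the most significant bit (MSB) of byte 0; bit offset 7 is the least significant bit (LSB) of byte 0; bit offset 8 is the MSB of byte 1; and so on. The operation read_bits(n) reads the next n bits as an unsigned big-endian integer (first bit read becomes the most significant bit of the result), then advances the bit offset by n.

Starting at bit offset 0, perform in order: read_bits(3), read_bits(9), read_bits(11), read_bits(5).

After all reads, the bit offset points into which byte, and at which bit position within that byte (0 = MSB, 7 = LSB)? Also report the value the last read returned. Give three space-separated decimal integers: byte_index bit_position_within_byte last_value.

Read 1: bits[0:3] width=3 -> value=6 (bin 110); offset now 3 = byte 0 bit 3; 53 bits remain
Read 2: bits[3:12] width=9 -> value=130 (bin 010000010); offset now 12 = byte 1 bit 4; 44 bits remain
Read 3: bits[12:23] width=11 -> value=671 (bin 01010011111); offset now 23 = byte 2 bit 7; 33 bits remain
Read 4: bits[23:28] width=5 -> value=19 (bin 10011); offset now 28 = byte 3 bit 4; 28 bits remain

Answer: 3 4 19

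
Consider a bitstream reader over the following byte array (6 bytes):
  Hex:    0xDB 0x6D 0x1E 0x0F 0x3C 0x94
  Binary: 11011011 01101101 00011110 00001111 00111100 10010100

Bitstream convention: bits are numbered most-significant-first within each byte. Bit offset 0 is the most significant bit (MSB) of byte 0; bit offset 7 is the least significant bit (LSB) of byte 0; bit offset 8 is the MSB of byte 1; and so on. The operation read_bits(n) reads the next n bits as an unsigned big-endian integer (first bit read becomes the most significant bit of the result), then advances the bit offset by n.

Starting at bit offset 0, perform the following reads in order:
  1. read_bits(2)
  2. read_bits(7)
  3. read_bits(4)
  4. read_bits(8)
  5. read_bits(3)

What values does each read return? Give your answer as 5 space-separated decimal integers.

Read 1: bits[0:2] width=2 -> value=3 (bin 11); offset now 2 = byte 0 bit 2; 46 bits remain
Read 2: bits[2:9] width=7 -> value=54 (bin 0110110); offset now 9 = byte 1 bit 1; 39 bits remain
Read 3: bits[9:13] width=4 -> value=13 (bin 1101); offset now 13 = byte 1 bit 5; 35 bits remain
Read 4: bits[13:21] width=8 -> value=163 (bin 10100011); offset now 21 = byte 2 bit 5; 27 bits remain
Read 5: bits[21:24] width=3 -> value=6 (bin 110); offset now 24 = byte 3 bit 0; 24 bits remain

Answer: 3 54 13 163 6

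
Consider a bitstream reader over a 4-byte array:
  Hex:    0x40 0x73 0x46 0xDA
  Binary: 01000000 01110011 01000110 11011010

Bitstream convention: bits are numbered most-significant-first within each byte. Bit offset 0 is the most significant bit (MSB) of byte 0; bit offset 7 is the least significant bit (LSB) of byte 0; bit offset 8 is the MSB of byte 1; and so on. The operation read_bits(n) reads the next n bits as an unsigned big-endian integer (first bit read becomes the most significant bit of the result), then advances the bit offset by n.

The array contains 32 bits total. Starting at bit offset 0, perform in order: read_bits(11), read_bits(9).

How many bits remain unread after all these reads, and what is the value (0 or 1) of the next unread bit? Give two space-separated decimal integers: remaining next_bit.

Read 1: bits[0:11] width=11 -> value=515 (bin 01000000011); offset now 11 = byte 1 bit 3; 21 bits remain
Read 2: bits[11:20] width=9 -> value=308 (bin 100110100); offset now 20 = byte 2 bit 4; 12 bits remain

Answer: 12 0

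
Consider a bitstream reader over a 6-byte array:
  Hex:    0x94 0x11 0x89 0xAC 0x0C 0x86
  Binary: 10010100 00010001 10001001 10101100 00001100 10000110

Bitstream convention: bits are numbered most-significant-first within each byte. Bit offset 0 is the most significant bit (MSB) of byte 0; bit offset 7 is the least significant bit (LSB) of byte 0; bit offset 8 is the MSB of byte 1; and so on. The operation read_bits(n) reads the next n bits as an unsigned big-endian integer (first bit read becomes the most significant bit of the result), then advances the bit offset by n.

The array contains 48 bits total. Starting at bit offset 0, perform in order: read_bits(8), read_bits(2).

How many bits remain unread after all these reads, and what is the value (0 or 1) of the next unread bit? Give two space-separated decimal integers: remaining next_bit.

Answer: 38 0

Derivation:
Read 1: bits[0:8] width=8 -> value=148 (bin 10010100); offset now 8 = byte 1 bit 0; 40 bits remain
Read 2: bits[8:10] width=2 -> value=0 (bin 00); offset now 10 = byte 1 bit 2; 38 bits remain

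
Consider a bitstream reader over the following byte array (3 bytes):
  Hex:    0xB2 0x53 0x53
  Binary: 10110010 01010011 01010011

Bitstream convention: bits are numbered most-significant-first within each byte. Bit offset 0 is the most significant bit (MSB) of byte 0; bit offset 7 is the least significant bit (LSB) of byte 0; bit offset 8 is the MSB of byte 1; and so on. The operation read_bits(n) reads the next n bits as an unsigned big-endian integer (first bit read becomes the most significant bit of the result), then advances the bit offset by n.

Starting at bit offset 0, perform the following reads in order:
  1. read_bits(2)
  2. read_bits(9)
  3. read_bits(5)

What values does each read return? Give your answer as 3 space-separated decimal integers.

Answer: 2 402 19

Derivation:
Read 1: bits[0:2] width=2 -> value=2 (bin 10); offset now 2 = byte 0 bit 2; 22 bits remain
Read 2: bits[2:11] width=9 -> value=402 (bin 110010010); offset now 11 = byte 1 bit 3; 13 bits remain
Read 3: bits[11:16] width=5 -> value=19 (bin 10011); offset now 16 = byte 2 bit 0; 8 bits remain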